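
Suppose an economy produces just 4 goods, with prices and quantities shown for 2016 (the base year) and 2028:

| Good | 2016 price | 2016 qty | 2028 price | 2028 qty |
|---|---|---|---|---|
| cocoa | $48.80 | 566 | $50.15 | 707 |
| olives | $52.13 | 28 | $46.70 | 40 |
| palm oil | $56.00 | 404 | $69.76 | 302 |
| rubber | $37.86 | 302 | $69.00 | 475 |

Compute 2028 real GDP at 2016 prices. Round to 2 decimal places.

$71482.30

Real GDP 2028 = Σ (p_2016 × q_2028) = 48.80·707 + 52.13·40 + 56.00·302 + 37.86·475 = 71482.30.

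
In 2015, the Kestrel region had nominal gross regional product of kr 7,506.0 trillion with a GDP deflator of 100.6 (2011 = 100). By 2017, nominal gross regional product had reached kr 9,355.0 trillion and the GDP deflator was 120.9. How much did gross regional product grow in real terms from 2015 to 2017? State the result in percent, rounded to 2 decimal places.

3.71%

Real gross regional product 2015 = 7506.0 / 1.006 = 7461.23.
Real gross regional product 2017 = 9355.0 / 1.209 = 7737.80.
Real growth = 7737.80 / 7461.23 − 1 = 0.0371.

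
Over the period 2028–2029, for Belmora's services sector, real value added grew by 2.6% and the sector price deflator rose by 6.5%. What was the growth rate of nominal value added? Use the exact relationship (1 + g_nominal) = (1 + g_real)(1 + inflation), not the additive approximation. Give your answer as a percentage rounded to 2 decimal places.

(1 + g_nom) = (1 + g_real)(1 + π) = 1.0260 × 1.0650 = 1.09269.

9.27%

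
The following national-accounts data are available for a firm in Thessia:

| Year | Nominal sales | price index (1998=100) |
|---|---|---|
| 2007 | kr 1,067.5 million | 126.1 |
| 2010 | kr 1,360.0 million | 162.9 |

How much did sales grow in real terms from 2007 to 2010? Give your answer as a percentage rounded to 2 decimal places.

-1.38%

Deflate each year: 2007 → 1067.5/1.261 = 846.55; 2010 → 1360.0/1.629 = 834.87.
So real sales changed by 834.87/846.55 − 1 = -0.0138, i.e. -1.38%.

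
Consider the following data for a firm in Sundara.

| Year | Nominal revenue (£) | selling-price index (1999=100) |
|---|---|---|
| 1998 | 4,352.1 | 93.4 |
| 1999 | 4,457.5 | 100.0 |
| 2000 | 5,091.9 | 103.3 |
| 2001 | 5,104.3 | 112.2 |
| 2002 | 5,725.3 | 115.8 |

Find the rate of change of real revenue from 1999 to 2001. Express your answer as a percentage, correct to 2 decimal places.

2.06%

Real revenue 1999 = 4457.5/1.000 = 4457.50.
Real revenue 2001 = 5104.3/1.122 = 4549.29.
Change = 4549.29/4457.50 − 1 = 0.0206.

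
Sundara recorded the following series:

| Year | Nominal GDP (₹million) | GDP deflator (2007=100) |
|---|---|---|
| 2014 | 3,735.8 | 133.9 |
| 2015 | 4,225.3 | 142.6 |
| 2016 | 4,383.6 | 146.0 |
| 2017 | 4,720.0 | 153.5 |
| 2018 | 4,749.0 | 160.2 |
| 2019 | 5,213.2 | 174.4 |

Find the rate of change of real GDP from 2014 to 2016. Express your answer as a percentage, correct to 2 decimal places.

Real GDP 2014 = 3735.8/1.339 = 2789.99.
Real GDP 2016 = 4383.6/1.460 = 3002.47.
Change = 3002.47/2789.99 − 1 = 0.0762.

7.62%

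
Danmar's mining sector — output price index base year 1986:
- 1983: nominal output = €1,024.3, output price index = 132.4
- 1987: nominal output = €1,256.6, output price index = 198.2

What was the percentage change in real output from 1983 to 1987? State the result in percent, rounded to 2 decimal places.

-18.05%

Real output 1983 = 1024.3 / 1.324 = 773.64.
Real output 1987 = 1256.6 / 1.982 = 634.01.
Real growth = 634.01 / 773.64 − 1 = -0.1805.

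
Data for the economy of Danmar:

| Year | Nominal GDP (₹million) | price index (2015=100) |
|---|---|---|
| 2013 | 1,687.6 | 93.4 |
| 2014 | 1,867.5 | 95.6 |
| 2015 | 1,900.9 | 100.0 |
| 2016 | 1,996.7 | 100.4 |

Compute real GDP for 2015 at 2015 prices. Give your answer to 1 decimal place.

Real GDP 2015 = 1900.9 / 1.000 = 1900.90.

₹1,900.9 million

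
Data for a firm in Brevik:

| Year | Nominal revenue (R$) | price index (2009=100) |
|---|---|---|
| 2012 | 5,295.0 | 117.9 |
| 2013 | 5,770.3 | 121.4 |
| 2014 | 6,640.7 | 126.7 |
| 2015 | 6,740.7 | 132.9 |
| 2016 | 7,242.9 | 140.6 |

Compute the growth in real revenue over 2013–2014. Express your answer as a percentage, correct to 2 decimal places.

Real revenue 2013 = 5770.3/1.214 = 4753.13.
Real revenue 2014 = 6640.7/1.267 = 5241.28.
Change = 5241.28/4753.13 − 1 = 0.1027.

10.27%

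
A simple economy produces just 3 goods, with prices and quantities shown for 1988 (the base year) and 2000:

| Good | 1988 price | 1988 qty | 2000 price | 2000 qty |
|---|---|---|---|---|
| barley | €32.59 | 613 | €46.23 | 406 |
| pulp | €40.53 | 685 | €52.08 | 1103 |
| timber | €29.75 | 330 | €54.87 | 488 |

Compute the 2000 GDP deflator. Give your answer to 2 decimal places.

Nominal GDP 2000 = 46.23·406 + 52.08·1103 + 54.87·488 = 102990.18.
Real GDP 2000 (at 1988 prices) = 32.59·406 + 40.53·1103 + 29.75·488 = 72454.13.
Deflator = Nominal/Real × 100 = 102990.18/72454.13 × 100 = 142.145.

142.15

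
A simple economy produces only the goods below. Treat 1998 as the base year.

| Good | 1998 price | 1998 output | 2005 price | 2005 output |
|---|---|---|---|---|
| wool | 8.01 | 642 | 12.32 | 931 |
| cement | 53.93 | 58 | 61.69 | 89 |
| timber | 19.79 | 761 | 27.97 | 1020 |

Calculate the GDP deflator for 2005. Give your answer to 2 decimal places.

140.21

Nominal GDP 2005 = 12.32·931 + 61.69·89 + 27.97·1020 = 45489.73.
Real GDP 2005 (at 1998 prices) = 8.01·931 + 53.93·89 + 19.79·1020 = 32442.88.
Deflator = Nominal/Real × 100 = 45489.73/32442.88 × 100 = 140.215.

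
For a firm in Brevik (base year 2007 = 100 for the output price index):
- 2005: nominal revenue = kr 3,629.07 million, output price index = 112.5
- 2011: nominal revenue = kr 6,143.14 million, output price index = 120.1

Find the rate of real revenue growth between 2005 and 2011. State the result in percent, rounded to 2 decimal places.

58.56%

Deflate each year: 2005 → 3629.07/1.125 = 3225.84; 2011 → 6143.14/1.201 = 5115.02.
So real revenue changed by 5115.02/3225.84 − 1 = 0.5856, i.e. 58.56%.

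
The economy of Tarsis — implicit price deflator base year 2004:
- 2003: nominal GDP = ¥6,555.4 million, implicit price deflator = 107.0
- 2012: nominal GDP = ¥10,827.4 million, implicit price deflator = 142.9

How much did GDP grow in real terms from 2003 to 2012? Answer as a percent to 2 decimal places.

Deflate each year: 2003 → 6555.4/1.070 = 6126.54; 2012 → 10827.4/1.429 = 7576.91.
So real GDP changed by 7576.91/6126.54 − 1 = 0.2367, i.e. 23.67%.

23.67%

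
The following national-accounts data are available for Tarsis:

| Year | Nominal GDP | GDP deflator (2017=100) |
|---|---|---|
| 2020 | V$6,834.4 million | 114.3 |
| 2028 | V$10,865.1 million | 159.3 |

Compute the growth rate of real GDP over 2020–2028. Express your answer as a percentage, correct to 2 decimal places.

14.07%

Real GDP 2020 = 6834.4 / 1.143 = 5979.35.
Real GDP 2028 = 10865.1 / 1.593 = 6820.53.
Real growth = 6820.53 / 5979.35 − 1 = 0.1407.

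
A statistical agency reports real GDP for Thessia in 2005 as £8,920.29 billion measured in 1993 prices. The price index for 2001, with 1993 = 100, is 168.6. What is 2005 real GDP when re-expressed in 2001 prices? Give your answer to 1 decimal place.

£15,039.6 billion

Real GDP in 2001 prices = Real GDP in 1993 prices × (P_2001/P_1993) = 8920.29 × 1.686 = 15039.61.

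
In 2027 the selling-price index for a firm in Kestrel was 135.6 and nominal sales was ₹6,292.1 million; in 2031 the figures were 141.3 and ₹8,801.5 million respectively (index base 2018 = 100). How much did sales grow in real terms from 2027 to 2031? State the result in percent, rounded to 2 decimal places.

34.24%

Deflate each year: 2027 → 6292.1/1.356 = 4640.19; 2031 → 8801.5/1.413 = 6228.95.
So real sales changed by 6228.95/4640.19 − 1 = 0.3424, i.e. 34.24%.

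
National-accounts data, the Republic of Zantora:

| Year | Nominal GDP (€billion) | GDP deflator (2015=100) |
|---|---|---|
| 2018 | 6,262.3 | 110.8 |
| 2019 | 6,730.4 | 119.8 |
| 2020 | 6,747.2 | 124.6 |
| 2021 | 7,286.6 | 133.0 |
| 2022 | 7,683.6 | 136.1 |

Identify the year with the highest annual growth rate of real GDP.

2022

2019: real = 6730.4/1.198 = 5618.03; growth vs 2018 (5651.90) = -0.60%.
2020: real = 6747.2/1.246 = 5415.09; growth vs 2019 (5618.03) = -3.61%.
2021: real = 7286.6/1.330 = 5478.65; growth vs 2020 (5415.09) = 1.17%.
2022: real = 7683.6/1.361 = 5645.55; growth vs 2021 (5478.65) = 3.05%.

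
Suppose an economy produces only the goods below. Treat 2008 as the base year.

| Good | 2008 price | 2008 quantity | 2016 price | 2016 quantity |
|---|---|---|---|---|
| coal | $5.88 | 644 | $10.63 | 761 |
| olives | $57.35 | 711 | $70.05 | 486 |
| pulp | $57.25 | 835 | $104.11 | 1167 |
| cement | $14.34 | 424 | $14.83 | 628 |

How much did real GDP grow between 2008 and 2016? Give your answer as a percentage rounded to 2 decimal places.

Real GDP 2008 = Nominal GDP 2008 = 5.88·644 + 57.35·711 + 57.25·835 + 14.34·424 = 98446.48.
Real GDP 2016 (at 2008 prices) = 5.88·761 + 57.35·486 + 57.25·1167 + 14.34·628 = 108163.05.
Real growth = 108163.05/98446.48 − 1 = 0.0987.

9.87%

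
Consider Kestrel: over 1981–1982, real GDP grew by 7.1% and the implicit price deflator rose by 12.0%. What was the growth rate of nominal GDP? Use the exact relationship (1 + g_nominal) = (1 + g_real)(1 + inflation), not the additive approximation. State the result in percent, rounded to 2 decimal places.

(1 + g_nom) = (1 + g_real)(1 + π) = 1.0710 × 1.1200 = 1.19952.

19.95%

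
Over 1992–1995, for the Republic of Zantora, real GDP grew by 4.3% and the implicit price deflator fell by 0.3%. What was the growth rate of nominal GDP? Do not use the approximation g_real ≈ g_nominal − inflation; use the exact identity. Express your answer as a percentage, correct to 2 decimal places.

(1 + g_nom) = (1 + g_real)(1 + π) = 1.0430 × 0.9970 = 1.03987.

3.99%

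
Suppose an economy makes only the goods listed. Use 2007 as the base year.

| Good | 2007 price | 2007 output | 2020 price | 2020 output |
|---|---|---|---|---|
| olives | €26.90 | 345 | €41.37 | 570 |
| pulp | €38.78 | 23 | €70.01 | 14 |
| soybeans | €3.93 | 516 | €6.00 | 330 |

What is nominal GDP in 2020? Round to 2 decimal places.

€26541.04

Nominal GDP 2020 = Σ (p_2020 × q_2020) = 41.37·570 + 70.01·14 + 6.00·330 = 26541.04.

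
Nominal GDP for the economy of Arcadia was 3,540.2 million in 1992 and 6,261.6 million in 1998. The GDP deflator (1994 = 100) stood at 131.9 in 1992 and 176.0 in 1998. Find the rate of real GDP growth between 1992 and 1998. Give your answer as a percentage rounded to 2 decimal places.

Real GDP 1992 = 3540.2 / 1.319 = 2684.00.
Real GDP 1998 = 6261.6 / 1.760 = 3557.73.
Real growth = 3557.73 / 2684.00 − 1 = 0.3255.

32.55%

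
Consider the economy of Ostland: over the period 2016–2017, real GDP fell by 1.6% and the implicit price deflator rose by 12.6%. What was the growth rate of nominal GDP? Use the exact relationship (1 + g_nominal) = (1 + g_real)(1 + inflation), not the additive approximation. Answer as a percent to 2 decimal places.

10.80%

(1 + g_nom) = (1 + g_real)(1 + π) = 0.9840 × 1.1260 = 1.10798.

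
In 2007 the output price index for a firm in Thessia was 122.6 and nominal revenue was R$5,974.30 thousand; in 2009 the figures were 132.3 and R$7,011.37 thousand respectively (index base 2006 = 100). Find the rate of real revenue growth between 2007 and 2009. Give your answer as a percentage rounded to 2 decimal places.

8.75%

Deflate each year: 2007 → 5974.30/1.226 = 4873.00; 2009 → 7011.37/1.323 = 5299.60.
So real revenue changed by 5299.60/4873.00 − 1 = 0.0875, i.e. 8.75%.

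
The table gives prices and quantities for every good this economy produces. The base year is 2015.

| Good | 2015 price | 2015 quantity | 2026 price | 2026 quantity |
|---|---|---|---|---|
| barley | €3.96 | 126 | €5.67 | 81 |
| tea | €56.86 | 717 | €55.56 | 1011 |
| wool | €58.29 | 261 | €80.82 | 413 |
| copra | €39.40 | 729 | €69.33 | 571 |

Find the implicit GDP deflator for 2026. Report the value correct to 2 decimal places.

Nominal GDP 2026 = 5.67·81 + 55.56·1011 + 80.82·413 + 69.33·571 = 129596.52.
Real GDP 2026 (at 2015 prices) = 3.96·81 + 56.86·1011 + 58.29·413 + 39.40·571 = 104377.39.
Deflator = Nominal/Real × 100 = 129596.52/104377.39 × 100 = 124.161.

124.16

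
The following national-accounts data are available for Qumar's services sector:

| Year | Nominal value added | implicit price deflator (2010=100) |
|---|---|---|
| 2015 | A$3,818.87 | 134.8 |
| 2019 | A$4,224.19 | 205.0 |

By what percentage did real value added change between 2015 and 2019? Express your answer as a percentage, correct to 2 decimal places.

-27.26%

Real value added 2015 = 3818.87 / 1.348 = 2832.99.
Real value added 2019 = 4224.19 / 2.050 = 2060.58.
Real growth = 2060.58 / 2832.99 − 1 = -0.2726.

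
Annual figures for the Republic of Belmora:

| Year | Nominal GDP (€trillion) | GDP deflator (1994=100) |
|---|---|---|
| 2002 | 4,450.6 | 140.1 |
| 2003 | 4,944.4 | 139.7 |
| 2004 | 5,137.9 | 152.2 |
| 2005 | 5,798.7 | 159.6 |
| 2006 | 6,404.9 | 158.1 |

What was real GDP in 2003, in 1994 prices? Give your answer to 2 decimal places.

Real GDP 2003 = 4944.4 / 1.397 = 3539.30.

€3,539.30 trillion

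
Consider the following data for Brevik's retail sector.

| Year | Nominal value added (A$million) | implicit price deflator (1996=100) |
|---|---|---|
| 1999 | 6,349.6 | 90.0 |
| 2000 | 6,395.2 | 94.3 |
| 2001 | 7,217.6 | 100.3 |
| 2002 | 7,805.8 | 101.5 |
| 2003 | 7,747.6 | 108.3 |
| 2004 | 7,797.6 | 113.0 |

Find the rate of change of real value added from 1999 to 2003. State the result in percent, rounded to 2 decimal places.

Real value added 1999 = 6349.6/0.900 = 7055.11.
Real value added 2003 = 7747.6/1.083 = 7153.83.
Change = 7153.83/7055.11 − 1 = 0.0140.

1.40%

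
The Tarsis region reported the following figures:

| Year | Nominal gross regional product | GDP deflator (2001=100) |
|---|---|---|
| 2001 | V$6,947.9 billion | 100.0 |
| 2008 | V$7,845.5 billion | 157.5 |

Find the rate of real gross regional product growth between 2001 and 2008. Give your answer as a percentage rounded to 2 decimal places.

Real gross regional product 2001 = 6947.9 / 1.000 = 6947.90.
Real gross regional product 2008 = 7845.5 / 1.575 = 4981.27.
Real growth = 4981.27 / 6947.90 − 1 = -0.2831.

-28.31%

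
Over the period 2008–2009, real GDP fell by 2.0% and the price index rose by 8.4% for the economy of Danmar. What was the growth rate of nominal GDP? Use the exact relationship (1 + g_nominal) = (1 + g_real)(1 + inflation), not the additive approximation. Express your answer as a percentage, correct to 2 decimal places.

6.23%

(1 + g_nom) = (1 + g_real)(1 + π) = 0.9800 × 1.0840 = 1.06232.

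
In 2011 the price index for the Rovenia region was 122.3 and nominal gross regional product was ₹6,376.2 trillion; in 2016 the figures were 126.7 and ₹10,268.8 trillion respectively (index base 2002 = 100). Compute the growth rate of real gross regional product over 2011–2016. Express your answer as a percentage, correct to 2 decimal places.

Deflate each year: 2011 → 6376.2/1.223 = 5213.57; 2016 → 10268.8/1.267 = 8104.81.
So real gross regional product changed by 8104.81/5213.57 − 1 = 0.5546, i.e. 55.46%.

55.46%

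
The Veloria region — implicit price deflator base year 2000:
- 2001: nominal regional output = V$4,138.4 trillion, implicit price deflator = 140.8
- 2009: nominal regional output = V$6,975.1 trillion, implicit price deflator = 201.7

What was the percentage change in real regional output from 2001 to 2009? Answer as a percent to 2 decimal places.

17.66%

Deflate each year: 2001 → 4138.4/1.408 = 2939.20; 2009 → 6975.1/2.017 = 3458.16.
So real regional output changed by 3458.16/2939.20 − 1 = 0.1766, i.e. 17.66%.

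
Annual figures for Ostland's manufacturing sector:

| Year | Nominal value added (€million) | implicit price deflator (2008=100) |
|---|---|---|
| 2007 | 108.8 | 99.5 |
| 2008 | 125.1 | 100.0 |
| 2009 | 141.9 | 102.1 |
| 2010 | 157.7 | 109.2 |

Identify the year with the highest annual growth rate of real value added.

2008: real = 125.1/1.000 = 125.10; growth vs 2007 (109.35) = 14.40%.
2009: real = 141.9/1.021 = 138.98; growth vs 2008 (125.10) = 11.10%.
2010: real = 157.7/1.092 = 144.41; growth vs 2009 (138.98) = 3.91%.

2008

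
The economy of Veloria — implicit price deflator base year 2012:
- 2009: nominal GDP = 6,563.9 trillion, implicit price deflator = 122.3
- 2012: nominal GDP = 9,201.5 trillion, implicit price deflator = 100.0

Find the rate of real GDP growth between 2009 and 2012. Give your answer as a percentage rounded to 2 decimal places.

Real GDP 2009 = 6563.9 / 1.223 = 5367.05.
Real GDP 2012 = 9201.5 / 1.000 = 9201.50.
Real growth = 9201.50 / 5367.05 − 1 = 0.7144.

71.44%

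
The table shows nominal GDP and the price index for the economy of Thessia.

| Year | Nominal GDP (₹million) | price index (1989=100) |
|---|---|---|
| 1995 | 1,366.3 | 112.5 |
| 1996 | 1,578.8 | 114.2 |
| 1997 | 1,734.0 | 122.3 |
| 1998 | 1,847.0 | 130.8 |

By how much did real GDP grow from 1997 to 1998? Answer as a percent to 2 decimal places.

-0.41%

Real GDP 1997 = 1734.0/1.223 = 1417.83.
Real GDP 1998 = 1847.0/1.308 = 1412.08.
Change = 1412.08/1417.83 − 1 = -0.0041.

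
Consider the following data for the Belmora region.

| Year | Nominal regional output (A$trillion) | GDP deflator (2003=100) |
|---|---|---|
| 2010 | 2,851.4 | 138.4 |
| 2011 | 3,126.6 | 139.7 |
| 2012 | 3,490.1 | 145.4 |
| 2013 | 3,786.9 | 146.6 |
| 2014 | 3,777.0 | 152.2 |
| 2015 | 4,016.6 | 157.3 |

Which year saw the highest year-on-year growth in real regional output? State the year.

2011

2011: real = 3126.6/1.397 = 2238.08; growth vs 2010 (2060.26) = 8.63%.
2012: real = 3490.1/1.454 = 2400.34; growth vs 2011 (2238.08) = 7.25%.
2013: real = 3786.9/1.466 = 2583.15; growth vs 2012 (2400.34) = 7.62%.
2014: real = 3777.0/1.522 = 2481.60; growth vs 2013 (2583.15) = -3.93%.
2015: real = 4016.6/1.573 = 2553.46; growth vs 2014 (2481.60) = 2.90%.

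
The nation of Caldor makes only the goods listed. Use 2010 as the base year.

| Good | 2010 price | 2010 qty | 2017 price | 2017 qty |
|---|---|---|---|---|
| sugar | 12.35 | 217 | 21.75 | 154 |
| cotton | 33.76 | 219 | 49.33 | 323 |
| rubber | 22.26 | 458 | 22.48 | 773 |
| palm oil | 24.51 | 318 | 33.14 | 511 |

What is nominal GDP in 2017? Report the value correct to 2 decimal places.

53594.67

Nominal GDP 2017 = Σ (p_2017 × q_2017) = 21.75·154 + 49.33·323 + 22.48·773 + 33.14·511 = 53594.67.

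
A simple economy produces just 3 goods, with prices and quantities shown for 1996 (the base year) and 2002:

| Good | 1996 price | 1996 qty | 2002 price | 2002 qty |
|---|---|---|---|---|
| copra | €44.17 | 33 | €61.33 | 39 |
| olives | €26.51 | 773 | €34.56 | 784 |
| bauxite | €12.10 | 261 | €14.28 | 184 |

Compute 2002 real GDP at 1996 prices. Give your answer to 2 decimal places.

Real GDP 2002 = Σ (p_1996 × q_2002) = 44.17·39 + 26.51·784 + 12.10·184 = 24732.87.

€24732.87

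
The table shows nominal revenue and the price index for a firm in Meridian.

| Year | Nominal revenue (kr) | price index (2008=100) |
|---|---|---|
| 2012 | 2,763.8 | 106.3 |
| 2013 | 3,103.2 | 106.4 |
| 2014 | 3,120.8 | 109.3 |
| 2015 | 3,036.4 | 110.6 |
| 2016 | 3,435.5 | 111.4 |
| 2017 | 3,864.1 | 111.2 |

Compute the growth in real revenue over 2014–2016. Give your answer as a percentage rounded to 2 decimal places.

8.01%

Real revenue 2014 = 3120.8/1.093 = 2855.26.
Real revenue 2016 = 3435.5/1.114 = 3083.93.
Change = 3083.93/2855.26 − 1 = 0.0801.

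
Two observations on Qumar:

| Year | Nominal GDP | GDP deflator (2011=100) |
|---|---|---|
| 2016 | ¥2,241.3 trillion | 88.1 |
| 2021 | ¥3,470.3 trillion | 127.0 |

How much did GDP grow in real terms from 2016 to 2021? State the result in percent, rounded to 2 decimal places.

7.41%

Real GDP 2016 = 2241.3 / 0.881 = 2544.04.
Real GDP 2021 = 3470.3 / 1.270 = 2732.52.
Real growth = 2732.52 / 2544.04 − 1 = 0.0741.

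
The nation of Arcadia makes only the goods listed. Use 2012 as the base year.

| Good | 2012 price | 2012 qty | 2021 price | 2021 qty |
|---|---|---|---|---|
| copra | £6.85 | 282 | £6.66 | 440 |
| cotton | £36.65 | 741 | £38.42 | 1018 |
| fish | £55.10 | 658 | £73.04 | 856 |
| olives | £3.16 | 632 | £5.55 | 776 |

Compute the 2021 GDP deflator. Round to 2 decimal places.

121.05

Nominal GDP 2021 = 6.66·440 + 38.42·1018 + 73.04·856 + 5.55·776 = 108871.00.
Real GDP 2021 (at 2012 prices) = 6.85·440 + 36.65·1018 + 55.10·856 + 3.16·776 = 89941.46.
Deflator = Nominal/Real × 100 = 108871.00/89941.46 × 100 = 121.047.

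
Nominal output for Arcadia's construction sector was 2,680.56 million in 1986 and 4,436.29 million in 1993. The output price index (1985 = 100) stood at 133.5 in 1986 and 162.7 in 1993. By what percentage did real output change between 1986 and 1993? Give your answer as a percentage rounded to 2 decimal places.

35.80%

Deflate each year: 1986 → 2680.56/1.335 = 2007.91; 1993 → 4436.29/1.627 = 2726.67.
So real output changed by 2726.67/2007.91 − 1 = 0.3580, i.e. 35.80%.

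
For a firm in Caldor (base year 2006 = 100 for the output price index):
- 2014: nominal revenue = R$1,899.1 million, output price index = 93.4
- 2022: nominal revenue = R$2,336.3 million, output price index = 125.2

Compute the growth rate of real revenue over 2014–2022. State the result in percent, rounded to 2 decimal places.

-8.23%

Real revenue 2014 = 1899.1 / 0.934 = 2033.30.
Real revenue 2022 = 2336.3 / 1.252 = 1866.05.
Real growth = 1866.05 / 2033.30 − 1 = -0.0823.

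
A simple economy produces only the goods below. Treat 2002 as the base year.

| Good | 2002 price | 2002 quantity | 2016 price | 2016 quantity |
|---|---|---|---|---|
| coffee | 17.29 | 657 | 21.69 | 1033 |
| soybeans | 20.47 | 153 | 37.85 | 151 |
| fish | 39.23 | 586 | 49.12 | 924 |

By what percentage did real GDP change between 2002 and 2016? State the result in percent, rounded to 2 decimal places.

52.61%

Real GDP 2002 = Nominal GDP 2002 = 17.29·657 + 20.47·153 + 39.23·586 = 37480.22.
Real GDP 2016 (at 2002 prices) = 17.29·1033 + 20.47·151 + 39.23·924 = 57200.06.
Real growth = 57200.06/37480.22 − 1 = 0.5261.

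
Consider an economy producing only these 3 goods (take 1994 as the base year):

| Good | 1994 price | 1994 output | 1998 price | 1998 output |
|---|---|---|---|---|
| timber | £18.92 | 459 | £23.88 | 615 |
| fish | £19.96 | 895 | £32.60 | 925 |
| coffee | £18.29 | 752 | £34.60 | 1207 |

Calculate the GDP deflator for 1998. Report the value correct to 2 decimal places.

Nominal GDP 1998 = 23.88·615 + 32.60·925 + 34.60·1207 = 86603.40.
Real GDP 1998 (at 1994 prices) = 18.92·615 + 19.96·925 + 18.29·1207 = 52174.83.
Deflator = Nominal/Real × 100 = 86603.40/52174.83 × 100 = 165.987.

165.99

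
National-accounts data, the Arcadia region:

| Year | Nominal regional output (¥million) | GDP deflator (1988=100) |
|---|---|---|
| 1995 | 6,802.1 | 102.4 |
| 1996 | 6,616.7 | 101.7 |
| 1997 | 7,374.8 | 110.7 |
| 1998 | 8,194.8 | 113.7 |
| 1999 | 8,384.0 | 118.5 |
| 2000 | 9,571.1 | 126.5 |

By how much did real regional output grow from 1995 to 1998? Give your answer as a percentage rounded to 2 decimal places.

8.50%

Real regional output 1995 = 6802.1/1.024 = 6642.68.
Real regional output 1998 = 8194.8/1.137 = 7207.39.
Change = 7207.39/6642.68 − 1 = 0.0850.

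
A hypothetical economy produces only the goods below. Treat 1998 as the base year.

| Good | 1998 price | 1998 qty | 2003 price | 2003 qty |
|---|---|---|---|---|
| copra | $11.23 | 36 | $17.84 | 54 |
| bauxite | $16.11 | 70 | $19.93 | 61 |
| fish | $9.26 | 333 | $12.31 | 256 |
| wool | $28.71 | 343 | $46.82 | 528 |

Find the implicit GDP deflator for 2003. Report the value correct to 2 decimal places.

157.18

Nominal GDP 2003 = 17.84·54 + 19.93·61 + 12.31·256 + 46.82·528 = 30051.41.
Real GDP 2003 (at 1998 prices) = 11.23·54 + 16.11·61 + 9.26·256 + 28.71·528 = 19118.57.
Deflator = Nominal/Real × 100 = 30051.41/19118.57 × 100 = 157.184.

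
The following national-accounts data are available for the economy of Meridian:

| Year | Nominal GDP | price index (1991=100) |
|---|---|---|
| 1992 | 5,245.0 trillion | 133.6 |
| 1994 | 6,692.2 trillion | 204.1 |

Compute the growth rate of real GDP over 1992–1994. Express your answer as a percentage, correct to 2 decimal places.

-16.48%

Deflate each year: 1992 → 5245.0/1.336 = 3925.90; 1994 → 6692.2/2.041 = 3278.88.
So real GDP changed by 3278.88/3925.90 − 1 = -0.1648, i.e. -16.48%.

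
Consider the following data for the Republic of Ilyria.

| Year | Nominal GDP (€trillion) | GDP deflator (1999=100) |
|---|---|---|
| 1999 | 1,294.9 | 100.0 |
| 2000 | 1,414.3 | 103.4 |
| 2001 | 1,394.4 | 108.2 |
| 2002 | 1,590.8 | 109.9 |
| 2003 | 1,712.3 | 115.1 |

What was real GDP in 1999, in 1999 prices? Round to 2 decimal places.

Real GDP 1999 = 1294.9 / 1.000 = 1294.90.

€1,294.90 trillion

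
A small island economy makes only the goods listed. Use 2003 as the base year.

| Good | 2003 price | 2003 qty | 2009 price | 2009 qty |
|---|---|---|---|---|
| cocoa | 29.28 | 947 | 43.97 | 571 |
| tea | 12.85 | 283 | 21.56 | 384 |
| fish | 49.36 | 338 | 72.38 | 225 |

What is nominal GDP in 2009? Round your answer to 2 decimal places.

49671.41

Nominal GDP 2009 = Σ (p_2009 × q_2009) = 43.97·571 + 21.56·384 + 72.38·225 = 49671.41.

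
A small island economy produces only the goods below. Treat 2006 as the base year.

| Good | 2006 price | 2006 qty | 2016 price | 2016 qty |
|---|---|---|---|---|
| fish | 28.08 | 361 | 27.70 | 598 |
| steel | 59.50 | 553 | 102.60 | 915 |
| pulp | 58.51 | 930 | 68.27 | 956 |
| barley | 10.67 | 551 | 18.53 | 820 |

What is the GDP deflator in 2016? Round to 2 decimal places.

Nominal GDP 2016 = 27.70·598 + 102.60·915 + 68.27·956 + 18.53·820 = 190904.32.
Real GDP 2016 (at 2006 prices) = 28.08·598 + 59.50·915 + 58.51·956 + 10.67·820 = 135919.30.
Deflator = Nominal/Real × 100 = 190904.32/135919.30 × 100 = 140.454.

140.45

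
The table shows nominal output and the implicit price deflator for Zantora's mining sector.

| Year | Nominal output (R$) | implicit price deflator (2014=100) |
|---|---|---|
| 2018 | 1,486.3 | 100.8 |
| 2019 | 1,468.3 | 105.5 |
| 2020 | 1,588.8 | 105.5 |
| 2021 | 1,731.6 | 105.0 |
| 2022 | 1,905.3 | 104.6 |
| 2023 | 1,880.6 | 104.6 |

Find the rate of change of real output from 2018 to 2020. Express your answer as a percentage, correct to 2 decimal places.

2.13%

Real output 2018 = 1486.3/1.008 = 1474.50.
Real output 2020 = 1588.8/1.055 = 1505.97.
Change = 1505.97/1474.50 − 1 = 0.0213.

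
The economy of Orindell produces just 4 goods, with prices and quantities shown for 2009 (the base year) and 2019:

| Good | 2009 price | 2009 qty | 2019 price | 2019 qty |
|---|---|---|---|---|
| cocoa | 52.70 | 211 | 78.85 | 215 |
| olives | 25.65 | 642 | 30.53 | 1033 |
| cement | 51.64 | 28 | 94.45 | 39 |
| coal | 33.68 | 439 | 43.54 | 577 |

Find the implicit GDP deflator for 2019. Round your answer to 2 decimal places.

Nominal GDP 2019 = 78.85·215 + 30.53·1033 + 94.45·39 + 43.54·577 = 77296.37.
Real GDP 2019 (at 2009 prices) = 52.70·215 + 25.65·1033 + 51.64·39 + 33.68·577 = 59274.27.
Deflator = Nominal/Real × 100 = 77296.37/59274.27 × 100 = 130.405.

130.40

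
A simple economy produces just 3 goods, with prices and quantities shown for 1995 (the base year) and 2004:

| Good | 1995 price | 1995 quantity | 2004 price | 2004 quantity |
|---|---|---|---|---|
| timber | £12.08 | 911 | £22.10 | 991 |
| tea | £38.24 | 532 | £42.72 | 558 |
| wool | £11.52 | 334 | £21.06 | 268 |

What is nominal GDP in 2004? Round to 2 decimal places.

Nominal GDP 2004 = Σ (p_2004 × q_2004) = 22.10·991 + 42.72·558 + 21.06·268 = 51382.94.

£51382.94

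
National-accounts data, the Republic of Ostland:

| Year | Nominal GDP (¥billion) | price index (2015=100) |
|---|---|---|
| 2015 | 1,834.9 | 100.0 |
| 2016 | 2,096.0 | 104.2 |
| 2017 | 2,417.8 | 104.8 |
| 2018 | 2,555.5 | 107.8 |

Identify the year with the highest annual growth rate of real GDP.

2017

2016: real = 2096.0/1.042 = 2011.52; growth vs 2015 (1834.90) = 9.63%.
2017: real = 2417.8/1.048 = 2307.06; growth vs 2016 (2011.52) = 14.69%.
2018: real = 2555.5/1.078 = 2370.59; growth vs 2017 (2307.06) = 2.75%.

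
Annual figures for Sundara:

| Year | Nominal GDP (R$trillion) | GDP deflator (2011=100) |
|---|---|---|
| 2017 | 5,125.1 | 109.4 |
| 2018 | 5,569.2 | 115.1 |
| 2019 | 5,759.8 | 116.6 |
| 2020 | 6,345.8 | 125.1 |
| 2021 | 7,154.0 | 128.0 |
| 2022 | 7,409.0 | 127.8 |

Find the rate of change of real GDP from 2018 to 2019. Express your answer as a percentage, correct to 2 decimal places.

Real GDP 2018 = 5569.2/1.151 = 4838.58.
Real GDP 2019 = 5759.8/1.166 = 4939.79.
Change = 4939.79/4838.58 − 1 = 0.0209.

2.09%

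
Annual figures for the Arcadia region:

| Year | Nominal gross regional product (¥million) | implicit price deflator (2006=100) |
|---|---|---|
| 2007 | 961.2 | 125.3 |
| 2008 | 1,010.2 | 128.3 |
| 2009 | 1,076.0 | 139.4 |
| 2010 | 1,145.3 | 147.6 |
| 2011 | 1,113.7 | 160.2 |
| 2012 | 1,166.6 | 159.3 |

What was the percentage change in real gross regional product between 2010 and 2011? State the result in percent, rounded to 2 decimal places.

Real gross regional product 2010 = 1145.3/1.476 = 775.95.
Real gross regional product 2011 = 1113.7/1.602 = 695.19.
Change = 695.19/775.95 − 1 = -0.1041.

-10.41%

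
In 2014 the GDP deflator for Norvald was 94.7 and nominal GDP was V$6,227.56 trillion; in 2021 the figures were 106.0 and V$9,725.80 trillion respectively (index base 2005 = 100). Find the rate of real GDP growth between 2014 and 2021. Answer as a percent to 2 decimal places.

39.52%

Real GDP 2014 = 6227.56 / 0.947 = 6576.09.
Real GDP 2021 = 9725.80 / 1.060 = 9175.28.
Real growth = 9175.28 / 6576.09 − 1 = 0.3952.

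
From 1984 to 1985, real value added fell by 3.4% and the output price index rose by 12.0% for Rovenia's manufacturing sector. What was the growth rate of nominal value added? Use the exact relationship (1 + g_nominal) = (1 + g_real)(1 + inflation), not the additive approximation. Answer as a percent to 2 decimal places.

(1 + g_nom) = (1 + g_real)(1 + π) = 0.9660 × 1.1200 = 1.08192.

8.19%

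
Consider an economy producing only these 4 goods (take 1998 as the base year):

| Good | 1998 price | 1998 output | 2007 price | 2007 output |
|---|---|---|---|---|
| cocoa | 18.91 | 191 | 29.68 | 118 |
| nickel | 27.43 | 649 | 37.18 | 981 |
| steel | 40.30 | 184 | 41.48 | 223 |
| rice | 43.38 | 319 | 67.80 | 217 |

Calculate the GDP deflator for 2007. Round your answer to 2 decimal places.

134.49

Nominal GDP 2007 = 29.68·118 + 37.18·981 + 41.48·223 + 67.80·217 = 63938.46.
Real GDP 2007 (at 1998 prices) = 18.91·118 + 27.43·981 + 40.30·223 + 43.38·217 = 47540.57.
Deflator = Nominal/Real × 100 = 63938.46/47540.57 × 100 = 134.492.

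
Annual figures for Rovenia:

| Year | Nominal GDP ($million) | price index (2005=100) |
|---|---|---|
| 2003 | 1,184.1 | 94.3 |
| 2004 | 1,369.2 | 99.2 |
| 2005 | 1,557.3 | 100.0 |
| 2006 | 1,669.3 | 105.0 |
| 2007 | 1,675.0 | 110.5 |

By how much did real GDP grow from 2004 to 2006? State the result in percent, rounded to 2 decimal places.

15.18%

Real GDP 2004 = 1369.2/0.992 = 1380.24.
Real GDP 2006 = 1669.3/1.050 = 1589.81.
Change = 1589.81/1380.24 − 1 = 0.1518.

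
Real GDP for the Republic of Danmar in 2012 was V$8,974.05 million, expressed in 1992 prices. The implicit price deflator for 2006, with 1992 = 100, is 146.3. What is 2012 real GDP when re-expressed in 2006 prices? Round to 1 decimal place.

Real GDP in 2006 prices = Real GDP in 1992 prices × (P_2006/P_1992) = 8974.05 × 1.463 = 13129.04.

V$13,129.0 million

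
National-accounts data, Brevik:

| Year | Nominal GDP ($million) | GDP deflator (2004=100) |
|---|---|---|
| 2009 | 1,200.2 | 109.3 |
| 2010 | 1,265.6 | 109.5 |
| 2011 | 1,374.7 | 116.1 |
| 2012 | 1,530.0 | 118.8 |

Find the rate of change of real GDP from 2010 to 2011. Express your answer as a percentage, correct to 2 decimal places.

Real GDP 2010 = 1265.6/1.095 = 1155.80.
Real GDP 2011 = 1374.7/1.161 = 1184.07.
Change = 1184.07/1155.80 − 1 = 0.0245.

2.45%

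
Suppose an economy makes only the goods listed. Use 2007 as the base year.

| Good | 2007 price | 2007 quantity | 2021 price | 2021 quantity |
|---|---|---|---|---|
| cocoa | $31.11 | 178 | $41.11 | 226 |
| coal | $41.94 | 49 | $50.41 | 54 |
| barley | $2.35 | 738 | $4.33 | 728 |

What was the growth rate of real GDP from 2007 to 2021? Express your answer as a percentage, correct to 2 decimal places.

18.01%

Real GDP 2007 = Nominal GDP 2007 = 31.11·178 + 41.94·49 + 2.35·738 = 9326.94.
Real GDP 2021 (at 2007 prices) = 31.11·226 + 41.94·54 + 2.35·728 = 11006.42.
Real growth = 11006.42/9326.94 − 1 = 0.1801.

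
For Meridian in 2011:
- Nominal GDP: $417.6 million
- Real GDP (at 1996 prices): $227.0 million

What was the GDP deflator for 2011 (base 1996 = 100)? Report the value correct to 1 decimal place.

184.0

GDP deflator = (Nominal / Real) × 100 = 417.6 / 227.0 × 100 = 183.96.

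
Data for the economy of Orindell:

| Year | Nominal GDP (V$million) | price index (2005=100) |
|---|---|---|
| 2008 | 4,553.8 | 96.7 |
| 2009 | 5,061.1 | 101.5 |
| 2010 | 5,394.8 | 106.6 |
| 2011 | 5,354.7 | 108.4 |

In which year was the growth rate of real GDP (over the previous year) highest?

2009

2009: real = 5061.1/1.015 = 4986.31; growth vs 2008 (4709.20) = 5.88%.
2010: real = 5394.8/1.066 = 5060.79; growth vs 2009 (4986.31) = 1.49%.
2011: real = 5354.7/1.084 = 4939.76; growth vs 2010 (5060.79) = -2.39%.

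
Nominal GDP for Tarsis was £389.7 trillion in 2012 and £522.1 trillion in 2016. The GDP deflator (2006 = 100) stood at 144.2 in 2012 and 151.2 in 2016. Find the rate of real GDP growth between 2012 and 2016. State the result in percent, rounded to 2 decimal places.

27.77%

Real GDP 2012 = 389.7 / 1.442 = 270.25.
Real GDP 2016 = 522.1 / 1.512 = 345.30.
Real growth = 345.30 / 270.25 − 1 = 0.2777.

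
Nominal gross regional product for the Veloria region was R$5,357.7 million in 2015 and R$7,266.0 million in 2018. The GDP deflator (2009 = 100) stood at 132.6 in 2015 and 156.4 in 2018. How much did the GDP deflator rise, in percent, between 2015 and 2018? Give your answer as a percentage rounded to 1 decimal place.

Price-level change = 156.4 / 132.6 − 1 = 0.1795.

17.9%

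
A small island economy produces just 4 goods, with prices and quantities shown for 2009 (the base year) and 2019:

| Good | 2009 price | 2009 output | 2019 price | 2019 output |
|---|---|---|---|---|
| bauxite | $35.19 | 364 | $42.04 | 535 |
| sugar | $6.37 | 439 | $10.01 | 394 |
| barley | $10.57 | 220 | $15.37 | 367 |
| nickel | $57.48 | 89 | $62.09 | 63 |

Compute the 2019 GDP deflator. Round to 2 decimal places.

124.80

Nominal GDP 2019 = 42.04·535 + 10.01·394 + 15.37·367 + 62.09·63 = 35987.80.
Real GDP 2019 (at 2009 prices) = 35.19·535 + 6.37·394 + 10.57·367 + 57.48·63 = 28836.86.
Deflator = Nominal/Real × 100 = 35987.80/28836.86 × 100 = 124.798.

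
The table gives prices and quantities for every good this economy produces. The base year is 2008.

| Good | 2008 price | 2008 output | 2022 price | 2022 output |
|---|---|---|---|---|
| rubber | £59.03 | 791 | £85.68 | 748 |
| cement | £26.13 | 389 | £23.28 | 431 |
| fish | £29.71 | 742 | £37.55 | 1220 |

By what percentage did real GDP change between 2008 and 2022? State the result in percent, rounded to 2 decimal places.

Real GDP 2008 = Nominal GDP 2008 = 59.03·791 + 26.13·389 + 29.71·742 = 78902.12.
Real GDP 2022 (at 2008 prices) = 59.03·748 + 26.13·431 + 29.71·1220 = 91662.67.
Real growth = 91662.67/78902.12 − 1 = 0.1617.

16.17%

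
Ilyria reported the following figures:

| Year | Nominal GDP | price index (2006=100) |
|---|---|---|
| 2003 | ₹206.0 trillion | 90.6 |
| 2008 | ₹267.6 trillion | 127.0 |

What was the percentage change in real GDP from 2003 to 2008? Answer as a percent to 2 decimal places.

-7.33%

Deflate each year: 2003 → 206.0/0.906 = 227.37; 2008 → 267.6/1.270 = 210.71.
So real GDP changed by 210.71/227.37 − 1 = -0.0733, i.e. -7.33%.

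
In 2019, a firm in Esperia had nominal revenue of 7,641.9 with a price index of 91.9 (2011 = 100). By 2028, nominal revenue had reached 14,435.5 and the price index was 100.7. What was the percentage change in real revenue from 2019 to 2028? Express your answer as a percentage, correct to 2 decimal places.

Real revenue 2019 = 7641.9 / 0.919 = 8315.45.
Real revenue 2028 = 14435.5 / 1.007 = 14335.15.
Real growth = 14335.15 / 8315.45 − 1 = 0.7239.

72.39%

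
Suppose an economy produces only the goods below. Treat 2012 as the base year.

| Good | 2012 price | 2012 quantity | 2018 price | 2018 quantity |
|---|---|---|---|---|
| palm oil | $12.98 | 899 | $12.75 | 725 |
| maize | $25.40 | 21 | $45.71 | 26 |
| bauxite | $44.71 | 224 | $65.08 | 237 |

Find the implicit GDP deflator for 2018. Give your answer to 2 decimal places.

Nominal GDP 2018 = 12.75·725 + 45.71·26 + 65.08·237 = 25856.17.
Real GDP 2018 (at 2012 prices) = 12.98·725 + 25.40·26 + 44.71·237 = 20667.17.
Deflator = Nominal/Real × 100 = 25856.17/20667.17 × 100 = 125.107.

125.11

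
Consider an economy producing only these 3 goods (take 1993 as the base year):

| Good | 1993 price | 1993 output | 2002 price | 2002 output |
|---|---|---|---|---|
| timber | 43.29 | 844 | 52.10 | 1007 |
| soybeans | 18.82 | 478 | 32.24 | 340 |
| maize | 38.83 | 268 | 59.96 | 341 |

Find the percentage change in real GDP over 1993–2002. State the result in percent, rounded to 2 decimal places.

Real GDP 1993 = Nominal GDP 1993 = 43.29·844 + 18.82·478 + 38.83·268 = 55939.16.
Real GDP 2002 (at 1993 prices) = 43.29·1007 + 18.82·340 + 38.83·341 = 63232.86.
Real growth = 63232.86/55939.16 − 1 = 0.1304.

13.04%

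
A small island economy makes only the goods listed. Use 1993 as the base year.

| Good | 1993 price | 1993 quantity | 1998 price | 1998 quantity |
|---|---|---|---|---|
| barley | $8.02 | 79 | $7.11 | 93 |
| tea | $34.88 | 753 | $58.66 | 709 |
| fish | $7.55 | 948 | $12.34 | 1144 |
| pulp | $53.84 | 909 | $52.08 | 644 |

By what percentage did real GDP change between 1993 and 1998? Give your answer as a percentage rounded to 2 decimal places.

Real GDP 1993 = Nominal GDP 1993 = 8.02·79 + 34.88·753 + 7.55·948 + 53.84·909 = 82996.18.
Real GDP 1998 (at 1993 prices) = 8.02·93 + 34.88·709 + 7.55·1144 + 53.84·644 = 68785.94.
Real growth = 68785.94/82996.18 − 1 = -0.1712.

-17.12%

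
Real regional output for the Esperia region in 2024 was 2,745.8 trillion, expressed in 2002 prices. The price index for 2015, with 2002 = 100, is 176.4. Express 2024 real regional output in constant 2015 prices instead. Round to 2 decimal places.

Real regional output in 2015 prices = Real regional output in 2002 prices × (P_2015/P_2002) = 2745.8 × 1.764 = 4843.59.

4,843.59 trillion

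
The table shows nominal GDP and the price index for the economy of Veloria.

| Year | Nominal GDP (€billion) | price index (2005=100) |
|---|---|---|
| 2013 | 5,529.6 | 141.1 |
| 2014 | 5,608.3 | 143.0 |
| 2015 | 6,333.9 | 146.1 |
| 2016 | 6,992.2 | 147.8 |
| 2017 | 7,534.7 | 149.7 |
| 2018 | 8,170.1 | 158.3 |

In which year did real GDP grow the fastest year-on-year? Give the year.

2014: real = 5608.3/1.430 = 3921.89; growth vs 2013 (3918.92) = 0.08%.
2015: real = 6333.9/1.461 = 4335.32; growth vs 2014 (3921.89) = 10.54%.
2016: real = 6992.2/1.478 = 4730.85; growth vs 2015 (4335.32) = 9.12%.
2017: real = 7534.7/1.497 = 5033.20; growth vs 2016 (4730.85) = 6.39%.
2018: real = 8170.1/1.583 = 5161.15; growth vs 2017 (5033.20) = 2.54%.

2015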